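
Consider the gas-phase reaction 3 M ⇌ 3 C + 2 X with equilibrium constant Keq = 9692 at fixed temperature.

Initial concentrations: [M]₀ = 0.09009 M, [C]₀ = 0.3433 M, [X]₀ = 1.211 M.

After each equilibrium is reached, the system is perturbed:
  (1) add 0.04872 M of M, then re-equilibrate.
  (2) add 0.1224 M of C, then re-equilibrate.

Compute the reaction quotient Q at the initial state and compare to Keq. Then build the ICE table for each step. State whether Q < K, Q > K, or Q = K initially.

Q₀ = 81.15; Q < K (proceeds forward)

Q₀ = 81.15 vs Keq = 9692 ⇒ Q<K, forward
Step 1:
                   M          C          X
  Initial    0.09009     0.3433      1.211
  Change    -0.06765    0.06765     0.0451
  Equil      0.02244      0.411      1.256
  solve Keq expr → x = 0.02255; check Q = 9692
Then add 0.04872 M of M.
Step 2:
                   M          C          X
  Initial    0.07116      0.411      1.256
  Change    -0.04582    0.04582    0.03054
  Equil      0.02534     0.4568      1.287
  solve Keq expr → x = 0.01527; check Q = 9692
Then add 0.1224 M of C.
Step 3:
                   M          C          X
  Initial    0.02534     0.5792      1.287
  Change    0.006368  -0.006368  -0.004245
  Equil      0.03171     0.5728      1.282
  solve Keq expr → x = -0.002123; check Q = 9692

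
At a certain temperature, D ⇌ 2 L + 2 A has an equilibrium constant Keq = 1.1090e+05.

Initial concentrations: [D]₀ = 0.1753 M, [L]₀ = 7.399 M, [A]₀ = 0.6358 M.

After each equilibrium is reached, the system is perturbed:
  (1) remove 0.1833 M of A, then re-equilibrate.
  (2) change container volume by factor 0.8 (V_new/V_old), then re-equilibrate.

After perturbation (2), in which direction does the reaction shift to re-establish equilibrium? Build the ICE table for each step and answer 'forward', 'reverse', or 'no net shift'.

Direction: reverse

Q₀ = 126.2 vs Keq = 1.1090e+05 ⇒ Q<K, forward
Step 1:
                    D           L           A
  Initial      0.1753       7.399      0.6358
  Change      -0.1748      0.3495      0.3495
  Equil    5.2564e-04       7.749      0.9853
  solve Keq expr → x = 0.1748; check Q = 1.1090e+05
Then remove 0.1833 M of A.
Step 2:
                    D           L           A
  Initial  5.2564e-04       7.749       0.802
  Change  -1.7704e-04  3.5407e-04  3.5407e-04
  Equil    3.4861e-04       7.749      0.8024
  solve Keq expr → x = 1.7704e-04; check Q = 1.1090e+05
Then change container volume by factor 0.8 (V_new/V_old).
Step 3:
                    D           L           A
  Initial  4.3576e-04       9.686       1.003
  Change   4.1378e-04 -8.2756e-04 -8.2756e-04
  Equil    8.4954e-04       9.685       1.002
  solve Keq expr → x = -4.1378e-04; check Q = 1.1090e+05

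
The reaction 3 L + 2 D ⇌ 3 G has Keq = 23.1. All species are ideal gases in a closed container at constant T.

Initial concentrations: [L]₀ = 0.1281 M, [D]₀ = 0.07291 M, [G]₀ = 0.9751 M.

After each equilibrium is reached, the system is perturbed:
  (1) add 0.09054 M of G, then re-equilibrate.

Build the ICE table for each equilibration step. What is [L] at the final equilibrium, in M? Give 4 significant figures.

[L]_eq = 0.5081 M

Q₀ = 8.2971e+04 vs Keq = 23.1 ⇒ Q>K, reverse
Step 1:
                  L         D         G
  Initial    0.1281   0.07291    0.9751
  Change      0.352    0.2347    -0.352
  Equil      0.4801    0.3076    0.6231
  solve Keq expr → x = -0.1173; check Q = 23.1
Then add 0.09054 M of G.
Step 2:
                  L         D         G
  Initial    0.4801    0.3076    0.7136
  Change    0.02794   0.01862  -0.02794
  Equil      0.5081    0.3262    0.6857
  solve Keq expr → x = -0.009312; check Q = 23.1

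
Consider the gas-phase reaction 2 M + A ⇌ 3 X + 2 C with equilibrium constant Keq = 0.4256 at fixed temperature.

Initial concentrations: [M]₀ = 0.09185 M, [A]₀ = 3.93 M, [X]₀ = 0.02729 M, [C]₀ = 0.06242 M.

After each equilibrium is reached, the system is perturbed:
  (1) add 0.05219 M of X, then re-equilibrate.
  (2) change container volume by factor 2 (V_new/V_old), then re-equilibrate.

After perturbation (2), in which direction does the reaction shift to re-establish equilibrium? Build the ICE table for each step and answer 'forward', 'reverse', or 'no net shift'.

Q₀ = 2.3884e-06 vs Keq = 0.4256 ⇒ Q<K, forward
Step 1:
                  M         A         X         C
  I         0.09185      3.93   0.02729   0.06242
  C        -0.08489  -0.04244    0.1273   0.08489
  E        0.006963     3.888    0.1546    0.1473
  solve Keq expr → x = 0.04244; check Q = 0.4256
Then add 0.05219 M of X.
Step 2:
                  M         A         X         C
  I        0.006963     3.888    0.2068    0.1473
  C        0.003206  0.001603 -0.004809 -0.003206
  E         0.01017     3.889     0.202    0.1441
  solve Keq expr → x = -0.001603; check Q = 0.4256
Then change container volume by factor 2 (V_new/V_old).
Step 3:
                  M         A         X         C
  I        0.005084     1.945     0.101   0.07205
  C       -0.002323 -0.001161  0.003484  0.002323
  E        0.002762     1.943    0.1045   0.07437
  solve Keq expr → x = 0.001161; check Q = 0.4256

Direction: forward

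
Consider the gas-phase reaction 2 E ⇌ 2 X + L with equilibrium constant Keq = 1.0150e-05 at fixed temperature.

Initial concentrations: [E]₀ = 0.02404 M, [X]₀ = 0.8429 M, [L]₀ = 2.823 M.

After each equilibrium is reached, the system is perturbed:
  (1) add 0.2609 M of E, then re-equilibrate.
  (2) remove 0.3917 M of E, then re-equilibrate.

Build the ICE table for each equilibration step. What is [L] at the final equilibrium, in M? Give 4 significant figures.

Q₀ = 3471 vs Keq = 1.0150e-05 ⇒ Q>K, reverse
Step 1:
                    E           X           L
  I           0.02404      0.8429       2.823
  C            0.8411     -0.8411     -0.4206
  E            0.8652    0.001778       2.402
  solve Keq expr → x = -0.4206; check Q = 1.0150e-05
Then add 0.2609 M of E.
Step 2:
                    E           X           L
  I             1.126    0.001778       2.402
  C       -5.3504e-04  5.3504e-04  2.6752e-04
  E             1.126    0.002313       2.403
  solve Keq expr → x = 2.6752e-04; check Q = 1.0150e-05
Then remove 0.3917 M of E.
Step 3:
                    E           X           L
  I            0.7338    0.002313       2.403
  C        8.0330e-04 -8.0330e-04 -4.0165e-04
  E            0.7346     0.00151       2.402
  solve Keq expr → x = -4.0165e-04; check Q = 1.0150e-05

[L]_eq = 2.402 M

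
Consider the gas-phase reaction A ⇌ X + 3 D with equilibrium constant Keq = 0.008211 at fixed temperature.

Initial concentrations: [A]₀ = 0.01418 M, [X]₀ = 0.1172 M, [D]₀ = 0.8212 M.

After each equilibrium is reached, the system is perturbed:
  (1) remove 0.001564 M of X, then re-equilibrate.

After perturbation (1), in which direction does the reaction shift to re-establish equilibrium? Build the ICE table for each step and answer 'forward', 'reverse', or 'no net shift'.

Direction: forward

Q₀ = 4.577 vs Keq = 0.008211 ⇒ Q>K, reverse
Step 1:
                  A         X         D
  Initial   0.01418    0.1172    0.8212
  Change     0.1089   -0.1089   -0.3266
  Equil       0.123  0.008347    0.4946
  solve Keq expr → x = -0.1089; check Q = 0.008211
Then remove 0.001564 M of X.
Step 2:
                  A         X         D
  Initial     0.123  0.006783    0.4946
  Change  -0.001286  0.001286  0.003859
  Equil      0.1217   0.00807    0.4985
  solve Keq expr → x = 0.001286; check Q = 0.008211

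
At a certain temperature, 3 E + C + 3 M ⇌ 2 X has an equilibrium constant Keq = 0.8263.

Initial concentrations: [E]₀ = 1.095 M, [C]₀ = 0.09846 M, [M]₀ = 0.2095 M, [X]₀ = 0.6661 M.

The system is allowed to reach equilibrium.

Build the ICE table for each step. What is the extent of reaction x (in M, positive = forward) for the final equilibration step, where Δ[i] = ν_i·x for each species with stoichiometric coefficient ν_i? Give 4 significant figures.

x = -0.1361 M

Q₀ = 373.3 vs Keq = 0.8263 ⇒ Q>K, reverse
Step 1:
                   E          C          M          X
  I            1.095    0.09846     0.2095     0.6661
  C           0.4082     0.1361     0.4082    -0.2722
  E            1.503     0.2345     0.6177     0.3939
  solve Keq expr → x = -0.1361; check Q = 0.8263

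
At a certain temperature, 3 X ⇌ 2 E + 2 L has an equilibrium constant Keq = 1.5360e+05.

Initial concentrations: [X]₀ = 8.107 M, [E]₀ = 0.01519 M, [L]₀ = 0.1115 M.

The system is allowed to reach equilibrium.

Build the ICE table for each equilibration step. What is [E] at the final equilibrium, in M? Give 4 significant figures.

[E]_eq = 5.303 M

Q₀ = 5.3837e-09 vs Keq = 1.5360e+05 ⇒ Q<K, forward
Step 1:
                  X         E         L
  I           8.107   0.01519    0.1115
  C          -7.932     5.288     5.288
  E          0.1748     5.303       5.4
  solve Keq expr → x = 2.644; check Q = 1.5360e+05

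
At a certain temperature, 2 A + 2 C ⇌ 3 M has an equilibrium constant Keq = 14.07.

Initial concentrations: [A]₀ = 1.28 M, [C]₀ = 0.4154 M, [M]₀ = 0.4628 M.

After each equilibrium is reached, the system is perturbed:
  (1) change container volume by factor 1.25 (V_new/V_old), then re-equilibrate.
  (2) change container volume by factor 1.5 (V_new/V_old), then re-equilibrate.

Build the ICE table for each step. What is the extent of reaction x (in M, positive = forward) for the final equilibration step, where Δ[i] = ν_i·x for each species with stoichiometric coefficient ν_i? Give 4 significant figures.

Q₀ = 0.3506 vs Keq = 14.07 ⇒ Q<K, forward
Step 1:
                    A           C           M
  Initial        1.28      0.4154      0.4628
  Change      -0.2306     -0.2306      0.3459
  Equil         1.049      0.1848      0.8087
  solve Keq expr → x = 0.1153; check Q = 14.07
Then change container volume by factor 1.25 (V_new/V_old).
Step 2:
                    A           C           M
  Initial      0.8395      0.1478       0.647
  Change     0.009917    0.009917    -0.01488
  Equil        0.8494      0.1577      0.6321
  solve Keq expr → x = -0.004959; check Q = 14.07
Then change container volume by factor 1.5 (V_new/V_old).
Step 3:
                    A           C           M
  Initial      0.5663      0.1052      0.4214
  Change      0.01252     0.01252    -0.01878
  Equil        0.5788      0.1177      0.4026
  solve Keq expr → x = -0.00626; check Q = 14.07

x = -0.00626 M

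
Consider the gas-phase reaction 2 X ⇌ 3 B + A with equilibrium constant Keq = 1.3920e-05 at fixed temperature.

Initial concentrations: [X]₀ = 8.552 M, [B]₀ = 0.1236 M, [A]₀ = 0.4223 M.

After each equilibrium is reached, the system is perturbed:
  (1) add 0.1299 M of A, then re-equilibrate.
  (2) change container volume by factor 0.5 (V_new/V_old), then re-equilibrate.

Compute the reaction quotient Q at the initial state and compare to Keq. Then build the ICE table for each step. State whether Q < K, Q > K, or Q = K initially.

Q₀ = 1.0903e-05 vs Keq = 1.3920e-05 ⇒ Q<K, forward
Step 1:
                  X         B         A
  Initial     8.552    0.1236    0.4223
  Change  -0.006709   0.01006  0.003354
  Equil       8.545    0.1337    0.4257
  solve Keq expr → x = 0.003354; check Q = 1.3920e-05
Then add 0.1299 M of A.
Step 2:
                  X         B         A
  Initial     8.545    0.1337    0.5556
  Change   0.007343  -0.01101 -0.003671
  Equil       8.553    0.1226    0.5519
  solve Keq expr → x = -0.003671; check Q = 1.3920e-05
Then change container volume by factor 0.5 (V_new/V_old).
Step 3:
                  X         B         A
  Initial     17.11    0.2453     1.104
  Change    0.05933    -0.089  -0.02967
  Equil       17.16    0.1563     1.074
  solve Keq expr → x = -0.02967; check Q = 1.3920e-05

Q₀ = 1.0903e-05; Q < K (proceeds forward)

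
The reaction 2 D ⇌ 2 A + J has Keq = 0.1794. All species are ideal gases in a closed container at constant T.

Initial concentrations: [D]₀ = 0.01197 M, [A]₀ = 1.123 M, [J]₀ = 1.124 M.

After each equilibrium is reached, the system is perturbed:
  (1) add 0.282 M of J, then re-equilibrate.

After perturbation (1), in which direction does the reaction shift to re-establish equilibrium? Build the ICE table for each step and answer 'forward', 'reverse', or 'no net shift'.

Q₀ = 9893 vs Keq = 0.1794 ⇒ Q>K, reverse
Step 1:
                  D         A         J
  Initial   0.01197     1.123     1.124
  Change     0.7501   -0.7501    -0.375
  Equil       0.762    0.3729     0.749
  solve Keq expr → x = -0.375; check Q = 0.1794
Then add 0.282 M of J.
Step 2:
                  D         A         J
  Initial     0.762    0.3729     1.031
  Change    0.03674  -0.03674  -0.01837
  Equil      0.7988    0.3362     1.013
  solve Keq expr → x = -0.01837; check Q = 0.1794

Direction: reverse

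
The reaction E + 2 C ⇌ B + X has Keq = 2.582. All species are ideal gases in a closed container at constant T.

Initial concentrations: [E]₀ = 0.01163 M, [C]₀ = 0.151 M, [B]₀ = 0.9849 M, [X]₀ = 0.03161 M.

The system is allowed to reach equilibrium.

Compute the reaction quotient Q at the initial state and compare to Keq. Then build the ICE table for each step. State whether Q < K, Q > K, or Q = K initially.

Q₀ = 117.4 vs Keq = 2.582 ⇒ Q>K, reverse
Step 1:
                   E          C          B          X
  I          0.01163      0.151     0.9849    0.03161
  C          0.02719    0.05439   -0.02719   -0.02719
  E          0.03882     0.2054     0.9577   0.004416
  solve Keq expr → x = -0.02719; check Q = 2.582

Q₀ = 117.4; Q > K (proceeds reverse)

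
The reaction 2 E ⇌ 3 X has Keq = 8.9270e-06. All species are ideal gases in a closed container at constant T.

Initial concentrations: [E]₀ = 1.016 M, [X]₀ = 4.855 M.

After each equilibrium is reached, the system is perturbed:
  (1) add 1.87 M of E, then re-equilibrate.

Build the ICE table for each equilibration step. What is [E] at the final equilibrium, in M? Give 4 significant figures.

[E]_eq = 6.077 M

Q₀ = 110.9 vs Keq = 8.9270e-06 ⇒ Q>K, reverse
Step 1:
                  E         X
  init        1.016     4.855
  Δ           3.201    -4.801
  eq          4.217   0.05414
  solve Keq expr → x = -1.6; check Q = 8.9270e-06
Then add 1.87 M of E.
Step 2:
                  E         X
  init        6.087   0.05414
  Δ       -0.009957   0.01494
  eq          6.077   0.06908
  solve Keq expr → x = 0.004979; check Q = 8.9270e-06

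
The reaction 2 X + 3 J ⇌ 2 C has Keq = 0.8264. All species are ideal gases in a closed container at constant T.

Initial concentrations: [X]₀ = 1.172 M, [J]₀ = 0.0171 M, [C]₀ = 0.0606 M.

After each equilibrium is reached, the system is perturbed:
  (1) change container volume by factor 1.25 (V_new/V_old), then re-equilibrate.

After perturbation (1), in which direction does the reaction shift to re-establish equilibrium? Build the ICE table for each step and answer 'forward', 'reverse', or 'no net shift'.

Q₀ = 534.7 vs Keq = 0.8264 ⇒ Q>K, reverse
Step 1:
                  X         J         C
  Initial     1.172    0.0171    0.0606
  Change    0.03824   0.05737  -0.03824
  Equil        1.21   0.07447   0.02236
  solve Keq expr → x = -0.01912; check Q = 0.8264
Then change container volume by factor 1.25 (V_new/V_old).
Step 2:
                  X         J         C
  Initial    0.9682   0.05957   0.01789
  Change   0.003373  0.005059 -0.003373
  Equil      0.9716   0.06463   0.01451
  solve Keq expr → x = -0.001686; check Q = 0.8264

Direction: reverse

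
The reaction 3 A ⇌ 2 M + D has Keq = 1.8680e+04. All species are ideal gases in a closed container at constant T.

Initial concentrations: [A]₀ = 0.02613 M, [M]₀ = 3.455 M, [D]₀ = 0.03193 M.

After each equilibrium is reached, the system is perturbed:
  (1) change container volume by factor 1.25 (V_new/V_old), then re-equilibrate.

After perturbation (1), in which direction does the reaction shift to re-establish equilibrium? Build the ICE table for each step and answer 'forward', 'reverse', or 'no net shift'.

Q₀ = 2.1364e+04 vs Keq = 1.8680e+04 ⇒ Q>K, reverse
Step 1:
                  A         M         D
  init      0.02613     3.455   0.03193
  Δ        0.001088 -7.2541e-04 -3.6271e-04
  eq        0.02722     3.454   0.03157
  solve Keq expr → x = -3.6271e-04; check Q = 1.8680e+04
Then change container volume by factor 1.25 (V_new/V_old).
Step 2:
                  A         M         D
  init      0.02177     2.763   0.02525
  Δ               0         0         0
  eq        0.02177     2.763   0.02525
  solve Keq expr → x = 0; check Q = 1.8680e+04

Direction: no net shift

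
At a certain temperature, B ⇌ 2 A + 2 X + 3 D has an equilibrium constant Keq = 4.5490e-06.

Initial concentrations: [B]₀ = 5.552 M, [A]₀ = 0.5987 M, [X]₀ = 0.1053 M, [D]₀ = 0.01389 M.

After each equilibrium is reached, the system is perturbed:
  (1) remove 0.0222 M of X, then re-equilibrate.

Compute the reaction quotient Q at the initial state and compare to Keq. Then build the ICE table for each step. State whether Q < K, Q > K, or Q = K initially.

Q₀ = 1.9184e-09; Q < K (proceeds forward)

Q₀ = 1.9184e-09 vs Keq = 4.5490e-06 ⇒ Q<K, forward
Step 1:
                   B          A          X          D
  I            5.552     0.5987     0.1053    0.01389
  C          -0.0358     0.0716     0.0716     0.1074
  E            5.516     0.6703     0.1769     0.1213
  solve Keq expr → x = 0.0358; check Q = 4.5490e-06
Then remove 0.0222 M of X.
Step 2:
                   B          A          X          D
  I            5.516     0.6703     0.1547     0.1213
  C        -0.002592   0.005184   0.005184   0.007775
  E            5.514     0.6755     0.1599     0.1291
  solve Keq expr → x = 0.002592; check Q = 4.5490e-06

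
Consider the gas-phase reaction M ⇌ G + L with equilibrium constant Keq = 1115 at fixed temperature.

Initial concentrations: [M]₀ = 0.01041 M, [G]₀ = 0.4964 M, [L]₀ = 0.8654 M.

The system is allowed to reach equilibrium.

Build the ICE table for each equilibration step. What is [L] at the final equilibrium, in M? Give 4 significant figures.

[L]_eq = 0.8754 M

Q₀ = 41.27 vs Keq = 1115 ⇒ Q<K, forward
Step 1:
                  M         G         L
  I         0.01041    0.4964    0.8654
  C        -0.01001   0.01001   0.01001
  E       3.9760e-04    0.5064    0.8754
  solve Keq expr → x = 0.01001; check Q = 1115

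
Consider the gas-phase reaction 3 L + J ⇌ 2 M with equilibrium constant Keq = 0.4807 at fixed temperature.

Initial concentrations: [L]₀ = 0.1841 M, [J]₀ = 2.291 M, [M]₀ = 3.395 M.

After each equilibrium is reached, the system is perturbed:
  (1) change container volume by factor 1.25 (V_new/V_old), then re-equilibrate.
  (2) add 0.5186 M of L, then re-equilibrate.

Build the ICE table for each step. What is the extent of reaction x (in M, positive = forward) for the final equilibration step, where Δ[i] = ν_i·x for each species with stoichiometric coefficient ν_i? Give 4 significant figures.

x = 0.1213 M

Q₀ = 806.3 vs Keq = 0.4807 ⇒ Q>K, reverse
Step 1:
                   L          J          M
  I           0.1841      2.291      3.395
  C            1.455     0.4851    -0.9702
  E            1.639      2.776      2.425
  solve Keq expr → x = -0.4851; check Q = 0.4807
Then change container volume by factor 1.25 (V_new/V_old).
Step 2:
                   L          J          M
  I            1.312      2.221       1.94
  C           0.1477    0.04924   -0.09847
  E            1.459       2.27      1.841
  solve Keq expr → x = -0.04924; check Q = 0.4807
Then add 0.5186 M of L.
Step 3:
                   L          J          M
  I            1.978       2.27      1.841
  C          -0.3638    -0.1213     0.2426
  E            1.614      2.149      2.084
  solve Keq expr → x = 0.1213; check Q = 0.4807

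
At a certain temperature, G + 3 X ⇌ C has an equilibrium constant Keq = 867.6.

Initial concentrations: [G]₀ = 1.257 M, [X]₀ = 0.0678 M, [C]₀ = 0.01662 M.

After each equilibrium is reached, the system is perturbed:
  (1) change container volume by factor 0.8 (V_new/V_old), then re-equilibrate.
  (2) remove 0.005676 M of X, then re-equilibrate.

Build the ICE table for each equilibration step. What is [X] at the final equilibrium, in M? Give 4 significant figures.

[X]_eq = 0.03018 M

Q₀ = 42.42 vs Keq = 867.6 ⇒ Q<K, forward
Step 1:
                    G           X           C
  Initial       1.257      0.0678     0.01662
  Change     -0.01259    -0.03778     0.01259
  Equil         1.244     0.03002     0.02921
  solve Keq expr → x = 0.01259; check Q = 867.6
Then change container volume by factor 0.8 (V_new/V_old).
Step 2:
                    G           X           C
  Initial       1.556     0.03753     0.03652
  Change    -0.002292   -0.006875    0.002292
  Equil         1.553     0.03065     0.03881
  solve Keq expr → x = 0.002292; check Q = 867.6
Then remove 0.005676 M of X.
Step 3:
                    G           X           C
  Initial       1.553     0.02498     0.03881
  Change     0.001734    0.005201   -0.001734
  Equil         1.555     0.03018     0.03707
  solve Keq expr → x = -0.001734; check Q = 867.6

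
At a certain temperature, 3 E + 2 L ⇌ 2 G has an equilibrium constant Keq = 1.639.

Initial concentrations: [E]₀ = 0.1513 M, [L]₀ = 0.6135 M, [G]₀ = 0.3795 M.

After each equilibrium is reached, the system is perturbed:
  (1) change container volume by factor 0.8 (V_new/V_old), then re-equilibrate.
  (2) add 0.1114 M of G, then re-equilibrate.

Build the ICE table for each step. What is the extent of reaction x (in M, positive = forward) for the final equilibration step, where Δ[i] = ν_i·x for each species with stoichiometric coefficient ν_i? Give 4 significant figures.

x = -0.01748 M

Q₀ = 110.5 vs Keq = 1.639 ⇒ Q>K, reverse
Step 1:
                  E         L         G
  I          0.1513    0.6135    0.3795
  C          0.2272    0.1515   -0.1515
  E          0.3785     0.765     0.228
  solve Keq expr → x = -0.07573; check Q = 1.639
Then change container volume by factor 0.8 (V_new/V_old).
Step 2:
                  E         L         G
  I          0.4731    0.9562     0.285
  C        -0.05331  -0.03554   0.03554
  E          0.4198    0.9207    0.3206
  solve Keq expr → x = 0.01777; check Q = 1.639
Then add 0.1114 M of G.
Step 3:
                  E         L         G
  I          0.4198    0.9207     0.432
  C         0.05244   0.03496  -0.03496
  E          0.4722    0.9556     0.397
  solve Keq expr → x = -0.01748; check Q = 1.639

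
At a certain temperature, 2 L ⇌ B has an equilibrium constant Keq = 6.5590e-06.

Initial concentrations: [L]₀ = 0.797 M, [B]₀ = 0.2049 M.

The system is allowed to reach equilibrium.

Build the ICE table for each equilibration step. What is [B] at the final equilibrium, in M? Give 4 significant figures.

[B]_eq = 9.5520e-06 M

Q₀ = 0.3226 vs Keq = 6.5590e-06 ⇒ Q>K, reverse
Step 1:
                   L          B
  I            0.797     0.2049
  C           0.4098    -0.2049
  E            1.207 9.5520e-06
  solve Keq expr → x = -0.2049; check Q = 6.5590e-06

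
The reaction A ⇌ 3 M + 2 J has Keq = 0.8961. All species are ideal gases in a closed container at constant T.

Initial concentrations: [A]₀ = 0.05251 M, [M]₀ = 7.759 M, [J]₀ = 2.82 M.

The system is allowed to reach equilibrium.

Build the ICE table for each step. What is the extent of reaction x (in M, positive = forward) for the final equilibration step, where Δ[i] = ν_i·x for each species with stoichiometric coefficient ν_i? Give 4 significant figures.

x = -1.334 M

Q₀ = 7.0741e+04 vs Keq = 0.8961 ⇒ Q>K, reverse
Step 1:
                    A           M           J
  I           0.05251       7.759        2.82
  C             1.334      -4.001      -2.667
  E             1.386       3.758       0.153
  solve Keq expr → x = -1.334; check Q = 0.8961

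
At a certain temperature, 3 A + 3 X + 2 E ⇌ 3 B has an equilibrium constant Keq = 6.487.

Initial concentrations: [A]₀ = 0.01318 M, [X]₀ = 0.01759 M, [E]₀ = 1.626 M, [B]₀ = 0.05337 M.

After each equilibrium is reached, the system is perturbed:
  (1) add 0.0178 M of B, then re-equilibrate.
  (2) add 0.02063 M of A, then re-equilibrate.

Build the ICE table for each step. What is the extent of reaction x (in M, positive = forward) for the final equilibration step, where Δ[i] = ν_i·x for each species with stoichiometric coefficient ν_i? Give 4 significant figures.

x = 9.4234e-04 M

Q₀ = 4.6143e+06 vs Keq = 6.487 ⇒ Q>K, reverse
Step 1:
                  A         X         E         B
  init      0.01318   0.01759     1.626   0.05337
  Δ         0.04414   0.04414   0.02942  -0.04414
  eq        0.05732   0.06173     1.655  0.009234
  solve Keq expr → x = -0.01471; check Q = 6.487
Then add 0.0178 M of B.
Step 2:
                  A         X         E         B
  init      0.05732   0.06173     1.655   0.02703
  Δ          0.0132    0.0132  0.008798   -0.0132
  eq        0.07051   0.07492     1.664   0.01384
  solve Keq expr → x = -0.004399; check Q = 6.487
Then add 0.02063 M of A.
Step 3:
                  A         X         E         B
  init      0.09114   0.07492     1.664   0.01384
  Δ       -0.002827 -0.002827 -0.001885  0.002827
  eq        0.08832    0.0721     1.662   0.01666
  solve Keq expr → x = 9.4234e-04; check Q = 6.487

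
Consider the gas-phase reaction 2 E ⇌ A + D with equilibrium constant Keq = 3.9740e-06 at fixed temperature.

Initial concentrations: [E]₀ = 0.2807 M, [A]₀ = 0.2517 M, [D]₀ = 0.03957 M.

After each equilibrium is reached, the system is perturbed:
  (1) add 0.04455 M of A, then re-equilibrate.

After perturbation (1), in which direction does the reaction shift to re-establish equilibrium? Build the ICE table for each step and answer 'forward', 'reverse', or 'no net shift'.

Q₀ = 0.1264 vs Keq = 3.9740e-06 ⇒ Q>K, reverse
Step 1:
                   E          A          D
  Initial     0.2807     0.2517    0.03957
  Change     0.07914   -0.03957   -0.03957
  Equil       0.3598     0.2121 2.4256e-06
  solve Keq expr → x = -0.03957; check Q = 3.9740e-06
Then add 0.04455 M of A.
Step 2:
                   E          A          D
  Initial     0.3598     0.2567 2.4256e-06
  Change  8.4197e-07 -4.2098e-07 -4.2098e-07
  Equil       0.3598     0.2567 2.0047e-06
  solve Keq expr → x = -4.2098e-07; check Q = 3.9740e-06

Direction: reverse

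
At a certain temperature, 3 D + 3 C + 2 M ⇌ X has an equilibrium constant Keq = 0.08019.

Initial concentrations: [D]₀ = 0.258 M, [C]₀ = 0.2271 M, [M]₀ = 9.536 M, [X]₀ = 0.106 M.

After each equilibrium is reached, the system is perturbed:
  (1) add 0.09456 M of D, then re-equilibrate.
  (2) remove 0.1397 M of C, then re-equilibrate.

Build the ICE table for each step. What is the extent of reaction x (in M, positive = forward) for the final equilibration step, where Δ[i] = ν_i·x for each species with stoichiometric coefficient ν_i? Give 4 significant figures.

x = -0.01866 M

Q₀ = 5.795 vs Keq = 0.08019 ⇒ Q>K, reverse
Step 1:
                  D         C         M         X
  Initial     0.258    0.2271     9.536     0.106
  Change     0.1838    0.1838    0.1225  -0.06126
  Equil      0.4418    0.4109     9.659   0.04474
  solve Keq expr → x = -0.06126; check Q = 0.08019
Then add 0.09456 M of D.
Step 2:
                  D         C         M         X
  Initial    0.5363    0.4109     9.659   0.04474
  Change    -0.0288   -0.0288   -0.0192  0.009598
  Equil      0.5075    0.3821     9.639   0.05434
  solve Keq expr → x = 0.009598; check Q = 0.08019
Then remove 0.1397 M of C.
Step 3:
                  D         C         M         X
  Initial    0.5075    0.2424     9.639   0.05434
  Change    0.05597   0.05597   0.03731  -0.01866
  Equil      0.5635    0.2984     9.677   0.03568
  solve Keq expr → x = -0.01866; check Q = 0.08019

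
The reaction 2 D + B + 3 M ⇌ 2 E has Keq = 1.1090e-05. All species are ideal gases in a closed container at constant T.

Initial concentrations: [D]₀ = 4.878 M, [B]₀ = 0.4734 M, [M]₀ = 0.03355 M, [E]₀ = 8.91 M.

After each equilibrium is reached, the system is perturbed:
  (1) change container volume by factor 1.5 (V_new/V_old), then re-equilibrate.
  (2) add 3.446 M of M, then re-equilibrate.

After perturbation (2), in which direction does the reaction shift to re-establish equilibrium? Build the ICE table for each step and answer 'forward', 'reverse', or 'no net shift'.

Q₀ = 1.8662e+05 vs Keq = 1.1090e-05 ⇒ Q>K, reverse
Step 1:
                    D           B           M           E
  I             4.878      0.4734     0.03355        8.91
  C             6.592       3.296       9.888      -6.592
  E             11.47        3.77       9.922       2.318
  solve Keq expr → x = -3.296; check Q = 1.1090e-05
Then change container volume by factor 1.5 (V_new/V_old).
Step 2:
                    D           B           M           E
  I             7.647       2.513       6.615       1.545
  C            0.5975      0.2988      0.8963     -0.5975
  E             8.244       2.812       7.511      0.9477
  solve Keq expr → x = -0.2988; check Q = 1.1090e-05
Then add 3.446 M of M.
Step 3:
                    D           B           M           E
  I             8.244       2.812       10.96      0.9477
  C           -0.4368     -0.2184     -0.6552      0.4368
  E             7.808       2.593        10.3       1.384
  solve Keq expr → x = 0.2184; check Q = 1.1090e-05

Direction: forward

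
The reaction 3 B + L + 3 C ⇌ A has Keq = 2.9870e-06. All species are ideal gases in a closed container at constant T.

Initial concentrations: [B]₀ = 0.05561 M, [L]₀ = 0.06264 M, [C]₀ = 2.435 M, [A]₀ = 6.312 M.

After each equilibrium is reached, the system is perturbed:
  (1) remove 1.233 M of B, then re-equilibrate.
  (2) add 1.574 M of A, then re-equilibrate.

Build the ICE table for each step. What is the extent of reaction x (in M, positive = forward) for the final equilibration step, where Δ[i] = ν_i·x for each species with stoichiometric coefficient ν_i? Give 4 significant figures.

Q₀ = 4.0584e+04 vs Keq = 2.9870e-06 ⇒ Q>K, reverse
Step 1:
                    B           L           C           A
  init        0.05561     0.06264       2.435       6.312
  Δ              7.68        2.56        7.68       -2.56
  eq            7.735       2.623       10.11       3.752
  solve Keq expr → x = -2.56; check Q = 2.9870e-06
Then remove 1.233 M of B.
Step 2:
                    B           L           C           A
  init          6.502       2.623       10.11       3.752
  Δ            0.5509      0.1836      0.5509     -0.1836
  eq            7.053       2.806       10.67       3.568
  solve Keq expr → x = -0.1836; check Q = 2.9870e-06
Then add 1.574 M of A.
Step 3:
                    B           L           C           A
  init          7.053       2.806       10.67       5.142
  Δ            0.4197      0.1399      0.4197     -0.1399
  eq            7.473       2.946       11.09       5.003
  solve Keq expr → x = -0.1399; check Q = 2.9870e-06

x = -0.1399 M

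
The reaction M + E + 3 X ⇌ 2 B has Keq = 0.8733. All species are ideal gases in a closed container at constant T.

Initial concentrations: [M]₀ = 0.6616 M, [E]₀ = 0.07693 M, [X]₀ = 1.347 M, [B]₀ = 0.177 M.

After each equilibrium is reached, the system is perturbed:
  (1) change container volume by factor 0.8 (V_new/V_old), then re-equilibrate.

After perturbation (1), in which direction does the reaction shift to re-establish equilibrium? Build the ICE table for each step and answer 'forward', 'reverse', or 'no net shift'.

Direction: forward

Q₀ = 0.2519 vs Keq = 0.8733 ⇒ Q<K, forward
Step 1:
                    M           E           X           B
  I            0.6616     0.07693       1.347       0.177
  C           -0.0281     -0.0281    -0.08431      0.0562
  E            0.6335     0.04883       1.263      0.2332
  solve Keq expr → x = 0.0281; check Q = 0.8733
Then change container volume by factor 0.8 (V_new/V_old).
Step 2:
                    M           E           X           B
  I            0.7919     0.06103       1.578      0.2915
  C          -0.01705    -0.01705    -0.05115      0.0341
  E            0.7748     0.04399       1.527      0.3256
  solve Keq expr → x = 0.01705; check Q = 0.8733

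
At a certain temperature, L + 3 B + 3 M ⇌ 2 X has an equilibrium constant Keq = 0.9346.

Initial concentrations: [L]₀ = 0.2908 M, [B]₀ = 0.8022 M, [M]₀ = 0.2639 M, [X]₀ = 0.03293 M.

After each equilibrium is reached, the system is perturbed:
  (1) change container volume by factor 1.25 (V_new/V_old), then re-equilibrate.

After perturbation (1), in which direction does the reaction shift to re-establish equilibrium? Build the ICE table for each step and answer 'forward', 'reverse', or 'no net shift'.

Direction: reverse

Q₀ = 0.393 vs Keq = 0.9346 ⇒ Q<K, forward
Step 1:
                   L          B          M          X
  init        0.2908     0.8022     0.2639    0.03293
  Δ        -0.005603   -0.01681   -0.01681    0.01121
  eq          0.2852     0.7854     0.2471    0.04414
  solve Keq expr → x = 0.005603; check Q = 0.9346
Then change container volume by factor 1.25 (V_new/V_old).
Step 2:
                   L          B          M          X
  init        0.2282     0.6283     0.1977    0.03531
  Δ          0.00562    0.01686    0.01686   -0.01124
  eq          0.2338     0.6452     0.2145    0.02407
  solve Keq expr → x = -0.00562; check Q = 0.9346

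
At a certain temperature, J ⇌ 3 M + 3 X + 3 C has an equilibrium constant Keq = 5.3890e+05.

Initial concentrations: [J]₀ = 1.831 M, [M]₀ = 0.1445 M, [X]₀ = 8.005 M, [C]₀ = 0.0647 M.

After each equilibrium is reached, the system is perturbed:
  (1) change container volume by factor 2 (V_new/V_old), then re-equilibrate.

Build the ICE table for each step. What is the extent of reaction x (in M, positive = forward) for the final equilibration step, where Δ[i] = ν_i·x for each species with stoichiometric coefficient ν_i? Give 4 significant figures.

Q₀ = 2.2893e-04 vs Keq = 5.3890e+05 ⇒ Q<K, forward
Step 1:
                    J           M           X           C
  I             1.831      0.1445       8.005      0.0647
  C           -0.8794       2.638       2.638       2.638
  E            0.9516       2.783       10.64       2.703
  solve Keq expr → x = 0.8794; check Q = 5.3890e+05
Then change container volume by factor 2 (V_new/V_old).
Step 2:
                    J           M           X           C
  I            0.4758       1.391       5.322       1.351
  C           -0.3653       1.096       1.096       1.096
  E            0.1106       2.487       6.417       2.447
  solve Keq expr → x = 0.3653; check Q = 5.3890e+05

x = 0.3653 M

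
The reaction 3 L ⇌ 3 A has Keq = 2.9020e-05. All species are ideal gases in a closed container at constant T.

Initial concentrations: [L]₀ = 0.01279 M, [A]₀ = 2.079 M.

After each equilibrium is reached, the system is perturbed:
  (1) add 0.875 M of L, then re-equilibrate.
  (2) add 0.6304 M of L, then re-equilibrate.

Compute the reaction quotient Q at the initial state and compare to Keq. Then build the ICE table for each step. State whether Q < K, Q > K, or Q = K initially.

Q₀ = 4.2949e+06; Q > K (proceeds reverse)

Q₀ = 4.2949e+06 vs Keq = 2.9020e-05 ⇒ Q>K, reverse
Step 1:
                  L         A
  Initial   0.01279     2.079
  Change      2.017    -2.017
  Equil       2.029   0.06236
  solve Keq expr → x = -0.6722; check Q = 2.9020e-05
Then add 0.875 M of L.
Step 2:
                  L         A
  Initial     2.904   0.06236
  Change   -0.02609   0.02609
  Equil       2.878   0.08845
  solve Keq expr → x = 0.008696; check Q = 2.9020e-05
Then add 0.6304 M of L.
Step 3:
                  L         A
  Initial     3.509   0.08845
  Change   -0.01879   0.01879
  Equil        3.49    0.1072
  solve Keq expr → x = 0.006265; check Q = 2.9020e-05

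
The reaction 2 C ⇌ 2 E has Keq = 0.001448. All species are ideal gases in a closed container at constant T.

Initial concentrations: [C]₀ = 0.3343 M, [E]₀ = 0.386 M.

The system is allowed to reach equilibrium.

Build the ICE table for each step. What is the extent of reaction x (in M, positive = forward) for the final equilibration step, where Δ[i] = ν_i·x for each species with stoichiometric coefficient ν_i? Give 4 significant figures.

Q₀ = 1.333 vs Keq = 0.001448 ⇒ Q>K, reverse
Step 1:
                    C           E
  init         0.3343       0.386
  Δ            0.3596     -0.3596
  eq           0.6939      0.0264
  solve Keq expr → x = -0.1798; check Q = 0.001448

x = -0.1798 M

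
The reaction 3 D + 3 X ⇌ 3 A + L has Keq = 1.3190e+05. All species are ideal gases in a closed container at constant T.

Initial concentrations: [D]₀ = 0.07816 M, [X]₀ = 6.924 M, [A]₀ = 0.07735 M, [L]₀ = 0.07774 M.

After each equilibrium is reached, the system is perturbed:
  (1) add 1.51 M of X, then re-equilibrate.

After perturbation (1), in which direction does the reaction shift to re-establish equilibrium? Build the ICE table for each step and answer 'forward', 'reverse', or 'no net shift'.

Direction: forward

Q₀ = 2.2699e-04 vs Keq = 1.3190e+05 ⇒ Q<K, forward
Step 1:
                  D         X         A         L
  I         0.07816     6.924   0.07735   0.07774
  C        -0.07795  -0.07795   0.07795   0.02598
  E       2.0938e-04     6.846    0.1553    0.1037
  solve Keq expr → x = 0.02598; check Q = 1.3190e+05
Then add 1.51 M of X.
Step 2:
                  D         X         A         L
  I       2.0938e-04     8.356    0.1553    0.1037
  C       -3.7788e-05 -3.7788e-05 3.7788e-05 1.2596e-05
  E       1.7160e-04     8.356    0.1553    0.1037
  solve Keq expr → x = 1.2596e-05; check Q = 1.3190e+05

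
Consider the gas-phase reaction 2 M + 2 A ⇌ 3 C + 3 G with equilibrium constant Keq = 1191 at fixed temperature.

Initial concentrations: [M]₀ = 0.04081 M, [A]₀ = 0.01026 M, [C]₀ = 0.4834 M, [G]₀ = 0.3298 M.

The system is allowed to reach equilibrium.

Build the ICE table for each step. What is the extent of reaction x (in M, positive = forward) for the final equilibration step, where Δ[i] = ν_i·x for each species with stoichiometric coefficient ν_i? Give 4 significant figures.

Q₀ = 2.3112e+04 vs Keq = 1191 ⇒ Q>K, reverse
Step 1:
                   M          A          C          G
  Initial    0.04081    0.01026     0.4834     0.3298
  Change     0.01633    0.01633    -0.0245    -0.0245
  Equil      0.05714    0.02659     0.4589     0.3053
  solve Keq expr → x = -0.008166; check Q = 1191

x = -0.008166 M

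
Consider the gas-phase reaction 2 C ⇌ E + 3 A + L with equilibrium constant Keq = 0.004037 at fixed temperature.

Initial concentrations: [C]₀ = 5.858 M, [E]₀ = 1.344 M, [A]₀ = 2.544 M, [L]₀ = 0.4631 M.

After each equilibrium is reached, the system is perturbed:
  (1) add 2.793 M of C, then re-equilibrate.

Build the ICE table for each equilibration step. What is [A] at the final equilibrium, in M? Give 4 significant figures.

[A]_eq = 1.483 M

Q₀ = 0.2986 vs Keq = 0.004037 ⇒ Q>K, reverse
Step 1:
                   C          E          A          L
  Initial      5.858      1.344      2.544     0.4631
  Change      0.7815    -0.3908     -1.172    -0.3908
  Equil         6.64     0.9532      1.372    0.07234
  solve Keq expr → x = -0.3908; check Q = 0.004037
Then add 2.793 M of C.
Step 2:
                   C          E          A          L
  Initial      9.433     0.9532      1.372    0.07234
  Change    -0.07422    0.03711     0.1113    0.03711
  Equil        9.358     0.9903      1.483     0.1094
  solve Keq expr → x = 0.03711; check Q = 0.004037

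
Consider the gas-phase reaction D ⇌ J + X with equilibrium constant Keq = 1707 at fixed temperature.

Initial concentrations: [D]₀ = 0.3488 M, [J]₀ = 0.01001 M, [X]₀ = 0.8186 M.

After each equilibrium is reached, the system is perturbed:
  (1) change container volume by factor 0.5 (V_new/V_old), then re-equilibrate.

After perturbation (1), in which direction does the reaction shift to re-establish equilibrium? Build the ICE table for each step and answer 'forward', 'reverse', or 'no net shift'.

Q₀ = 0.02349 vs Keq = 1707 ⇒ Q<K, forward
Step 1:
                  D         J         X
  init       0.3488   0.01001    0.8186
  Δ         -0.3486    0.3486    0.3486
  eq      2.4517e-04    0.3586     1.167
  solve Keq expr → x = 0.3486; check Q = 1707
Then change container volume by factor 0.5 (V_new/V_old).
Step 2:
                  D         J         X
  init    4.9033e-04    0.7171     2.334
  Δ       4.8946e-04 -4.8946e-04 -4.8946e-04
  eq      9.7979e-04    0.7166     2.334
  solve Keq expr → x = -4.8946e-04; check Q = 1707

Direction: reverse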